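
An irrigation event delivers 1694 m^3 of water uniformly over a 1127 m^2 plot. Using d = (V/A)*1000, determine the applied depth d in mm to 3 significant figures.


d = (1694 / 1127) * 1000 = 1500 mm
Therefore the applied depth d = 1500 mm.


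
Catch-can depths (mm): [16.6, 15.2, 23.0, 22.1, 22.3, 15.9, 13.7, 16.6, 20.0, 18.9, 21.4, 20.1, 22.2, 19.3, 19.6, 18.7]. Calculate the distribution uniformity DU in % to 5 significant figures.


Approach: apply the low-quarter distribution uniformity, DU = (mean of lowest quarter of readings / overall mean)*100.
sorted lowest 4 of 16: [13.7, 15.2, 15.9, 16.6] -> mean = 15.35000 mm
overall mean = 19.10000 mm
DU = (15.35000/19.10000)*100 = 80.366 %
Therefore the distribution uniformity DU = 80.366 %.


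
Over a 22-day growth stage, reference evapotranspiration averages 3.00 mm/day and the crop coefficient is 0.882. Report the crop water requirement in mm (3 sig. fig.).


Approach: apply the crop water requirement relation, CWR = ET0 * Kc * days.
CWR = 3.00 * 0.882 * 22 = 58.2 mm
Therefore the crop water requirement = 58.2 mm.


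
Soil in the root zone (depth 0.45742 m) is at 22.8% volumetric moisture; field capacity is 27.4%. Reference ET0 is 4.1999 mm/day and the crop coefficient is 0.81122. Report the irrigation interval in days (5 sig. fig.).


Approach: apply soil-water budget scheduling, SMD = (FC-theta)/100*depth*1000; ETc = ET0*Kc; interval = SMD/ETc.
Step 1 — soil moisture deficit:
  SMD = (27.4 - 22.8)/100 * 0.45742 * 1000 = 21.04132 mm
Step 2 — daily crop ET (ETc = ET0*Kc):
  ETc = 4.1999 * 0.81122 = 3.407043 mm/day
Step 3 — irrigation interval (SMD/ETc):
  interval = 21.04132 / 3.407043 = 6.1758 days
Therefore the irrigation interval = 6.1758 days.


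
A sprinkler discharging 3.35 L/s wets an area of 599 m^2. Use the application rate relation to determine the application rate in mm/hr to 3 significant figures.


Approach: apply the application rate relation, rate = (Q/A)*3600.
rate = (3.35 / 599) * 3600 = 20.1 mm/hr
Therefore the application rate = 20.1 mm/hr.


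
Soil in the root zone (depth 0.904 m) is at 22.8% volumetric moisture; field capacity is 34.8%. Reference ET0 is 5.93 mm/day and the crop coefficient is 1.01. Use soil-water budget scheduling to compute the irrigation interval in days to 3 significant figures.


Approach: apply soil-water budget scheduling, SMD = (FC-theta)/100*depth*1000; ETc = ET0*Kc; interval = SMD/ETc.
Step 1 — soil moisture deficit:
  SMD = (34.8 - 22.8)/100 * 0.904 * 1000 = 108.48 mm
Step 2 — daily crop ET (ETc = ET0*Kc):
  ETc = 5.93 * 1.01 = 5.9893 mm/day
Step 3 — irrigation interval (SMD/ETc):
  interval = 108.48 / 5.9893 = 18.1 days
Therefore the irrigation interval = 18.1 days.


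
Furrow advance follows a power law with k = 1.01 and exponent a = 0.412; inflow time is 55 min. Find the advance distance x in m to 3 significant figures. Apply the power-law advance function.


Approach: apply the power-law advance function, x = k*t^a.
x = 1.01 * 55^0.412 = 5.26 m
Therefore the advance distance x = 5.26 m.


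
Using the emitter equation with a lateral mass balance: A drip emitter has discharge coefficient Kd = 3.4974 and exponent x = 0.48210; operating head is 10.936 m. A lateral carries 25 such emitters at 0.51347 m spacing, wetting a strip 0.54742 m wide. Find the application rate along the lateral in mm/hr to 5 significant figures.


Approach: apply the emitter equation with a lateral mass balance, q = Kd*h^x; Q = n*q; rate = Q/(n*spacing*width).
Step 1 — single emitter flow (q = Kd*h^x):
  q = 3.4974 * 10.936^0.48210 = 11.08100 L/hr
Step 2 — total lateral flow: Q = 25 * 11.08100 = 277.0250 L/hr
Step 3 — wetted area: A = 25 * 0.51347 * 0.54742 = 7.027094 m^2
Step 4 — application rate: Q/A = 277.0250/7.027094 = 39.422 mm/hr
Therefore the application rate along the lateral = 39.422 mm/hr.


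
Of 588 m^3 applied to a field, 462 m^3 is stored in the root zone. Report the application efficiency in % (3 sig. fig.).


Approach: apply the application efficiency ratio, Ea = (stored/applied)*100.
Ea = (462/588)*100 = 78.6 %
Therefore the application efficiency = 78.6 %.


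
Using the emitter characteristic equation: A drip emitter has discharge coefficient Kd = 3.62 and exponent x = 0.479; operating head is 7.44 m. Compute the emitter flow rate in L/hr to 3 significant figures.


Approach: apply the emitter characteristic equation, q = Kd * h^x.
q = 3.62 * 7.44^0.479 = 9.47 L/hr
Therefore the emitter flow rate = 9.47 L/hr.


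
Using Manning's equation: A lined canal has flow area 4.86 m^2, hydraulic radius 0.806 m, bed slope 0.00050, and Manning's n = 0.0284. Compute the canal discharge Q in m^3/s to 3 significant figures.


Approach: apply Manning's equation, Q = (1/n)*A*R^(2/3)*S^(1/2).
Q = (1/0.0284) * 4.86 * 0.806^(2/3) * 0.00050^(1/2) = 3.31 m^3/s
Therefore the canal discharge Q = 3.31 m^3/s.


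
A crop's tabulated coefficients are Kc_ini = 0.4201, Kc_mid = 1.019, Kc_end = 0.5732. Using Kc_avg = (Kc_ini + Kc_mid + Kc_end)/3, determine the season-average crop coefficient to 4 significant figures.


Kc_avg = (0.4201 + 1.019 + 0.5732)/3 = 0.6708
Therefore the season-average crop coefficient = 0.6708.


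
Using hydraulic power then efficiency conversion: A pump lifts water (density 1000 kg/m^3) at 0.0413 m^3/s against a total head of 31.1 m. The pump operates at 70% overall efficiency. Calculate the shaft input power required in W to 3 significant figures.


Approach: apply hydraulic power then efficiency conversion, P = rho*g*Q*H; P_in = P/eta.
Step 1 — hydraulic power (P = rho*g*Q*H):
  P = 1000 * 9.81 * 0.0413 * 31.1 = 12600 W
Step 2 — input power: P_in = P/eta = 12600 / 0.7 = 18000 W
Therefore the shaft input power required = 18000 W.


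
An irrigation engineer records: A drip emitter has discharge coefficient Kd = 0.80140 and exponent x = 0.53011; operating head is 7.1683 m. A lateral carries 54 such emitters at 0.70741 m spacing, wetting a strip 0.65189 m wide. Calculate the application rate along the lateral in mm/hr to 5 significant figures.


Approach: apply the emitter equation with a lateral mass balance, q = Kd*h^x; Q = n*q; rate = Q/(n*spacing*width).
Step 1 — single emitter flow (q = Kd*h^x):
  q = 0.80140 * 7.1683^0.53011 = 2.276743 L/hr
Step 2 — total lateral flow: Q = 54 * 2.276743 = 122.9441 L/hr
Step 3 — wetted area: A = 54 * 0.70741 * 0.65189 = 24.90229 m^2
Step 4 — application rate: Q/A = 122.9441/24.90229 = 4.9371 mm/hr
Therefore the application rate along the lateral = 4.9371 mm/hr.


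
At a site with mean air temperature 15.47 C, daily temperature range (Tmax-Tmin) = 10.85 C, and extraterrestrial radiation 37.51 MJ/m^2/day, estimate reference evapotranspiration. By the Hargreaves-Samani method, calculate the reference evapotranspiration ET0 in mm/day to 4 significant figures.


Approach: apply the Hargreaves-Samani method, ET0 = 0.0023*(Tmean+17.8)*sqrt(Tmax-Tmin)*0.408*Ra.
ET0 = 0.0023*(15.47+17.8)*sqrt(10.85)*0.408*37.51 = 3.857 mm/day
Therefore the reference evapotranspiration ET0 = 3.857 mm/day.


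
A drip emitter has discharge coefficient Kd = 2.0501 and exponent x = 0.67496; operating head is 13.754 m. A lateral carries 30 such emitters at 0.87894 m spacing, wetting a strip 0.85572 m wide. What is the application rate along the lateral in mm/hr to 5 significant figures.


Approach: apply the emitter equation with a lateral mass balance, q = Kd*h^x; Q = n*q; rate = Q/(n*spacing*width).
Step 1 — single emitter flow (q = Kd*h^x):
  q = 2.0501 * 13.754^0.67496 = 12.02733 L/hr
Step 2 — total lateral flow: Q = 30 * 12.02733 = 360.8198 L/hr
Step 3 — wetted area: A = 30 * 0.87894 * 0.85572 = 22.56380 m^2
Step 4 — application rate: Q/A = 360.8198/22.56380 = 15.991 mm/hr
Therefore the application rate along the lateral = 15.991 mm/hr.


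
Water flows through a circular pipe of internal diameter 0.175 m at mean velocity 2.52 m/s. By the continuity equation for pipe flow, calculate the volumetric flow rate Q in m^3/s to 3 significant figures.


Approach: apply the continuity equation for pipe flow, Q = A * v with A = pi*(D/2)^2.
A = pi*(0.175/2)^2 = 0.024053 m^2
Q = 0.024053 * 2.52 = 0.0606 m^3/s
Therefore the volumetric flow rate Q = 0.0606 m^3/s.


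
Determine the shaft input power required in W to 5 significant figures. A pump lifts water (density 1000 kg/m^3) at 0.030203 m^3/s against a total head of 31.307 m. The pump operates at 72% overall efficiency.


Approach: apply hydraulic power then efficiency conversion, P = rho*g*Q*H; P_in = P/eta.
Step 1 — hydraulic power (P = rho*g*Q*H):
  P = 1000 * 9.81 * 0.030203 * 31.307 = 9275.996 W
Step 2 — input power: P_in = P/eta = 9275.996 / 0.72 = 12883 W
Therefore the shaft input power required = 12883 W.


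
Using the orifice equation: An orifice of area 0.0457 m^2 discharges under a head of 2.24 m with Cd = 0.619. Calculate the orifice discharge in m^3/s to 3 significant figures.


Approach: apply the orifice equation, Q = Cd*A*sqrt(2*g*h).
Q = 0.619 * 0.0457 * sqrt(2*9.81*2.24) = 0.188 m^3/s
Therefore the orifice discharge = 0.188 m^3/s.


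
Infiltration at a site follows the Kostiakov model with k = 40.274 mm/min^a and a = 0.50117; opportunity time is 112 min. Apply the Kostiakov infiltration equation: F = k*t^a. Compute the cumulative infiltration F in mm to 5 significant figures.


F = 40.274 * 112^0.50117 = 428.58 mm
Therefore the cumulative infiltration F = 428.58 mm.


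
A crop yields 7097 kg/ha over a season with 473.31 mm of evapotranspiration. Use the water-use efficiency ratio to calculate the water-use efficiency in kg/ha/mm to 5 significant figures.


Approach: apply the water-use efficiency ratio, WUE = yield/ET.
WUE = 7097 / 473.31 = 14.994 kg/ha/mm
Therefore the water-use efficiency = 14.994 kg/ha/mm.


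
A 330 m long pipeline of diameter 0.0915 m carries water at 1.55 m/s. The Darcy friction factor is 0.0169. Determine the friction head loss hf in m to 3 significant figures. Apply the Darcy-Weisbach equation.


Approach: apply the Darcy-Weisbach equation, hf = f*(L/D)*(v^2/(2g)).
hf = 0.0169 * (330/0.0915) * (1.55^2 / (2*9.81))
hf = 7.46 m
Therefore the friction head loss hf = 7.46 m.


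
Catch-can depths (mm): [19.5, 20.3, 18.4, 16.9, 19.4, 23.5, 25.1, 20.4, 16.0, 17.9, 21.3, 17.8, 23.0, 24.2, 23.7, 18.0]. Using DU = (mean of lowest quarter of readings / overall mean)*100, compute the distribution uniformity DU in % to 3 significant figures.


sorted lowest 4 of 16: [16.0, 16.9, 17.8, 17.9] -> mean = 17.150 mm
overall mean = 20.337 mm
DU = (17.150/20.337)*100 = 84.3 %
Therefore the distribution uniformity DU = 84.3 %.


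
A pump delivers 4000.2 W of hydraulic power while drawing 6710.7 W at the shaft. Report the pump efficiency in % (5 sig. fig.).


Approach: apply the efficiency ratio, eta = (P_out/P_in)*100.
eta = (4000.2 / 6710.7) * 100 = 59.609 %
Therefore the pump efficiency = 59.609 %.


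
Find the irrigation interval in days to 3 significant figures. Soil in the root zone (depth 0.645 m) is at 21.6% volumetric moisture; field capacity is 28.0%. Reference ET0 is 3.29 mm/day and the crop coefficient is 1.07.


Approach: apply soil-water budget scheduling, SMD = (FC-theta)/100*depth*1000; ETc = ET0*Kc; interval = SMD/ETc.
Step 1 — soil moisture deficit:
  SMD = (28.0 - 21.6)/100 * 0.645 * 1000 = 41.280 mm
Step 2 — daily crop ET (ETc = ET0*Kc):
  ETc = 3.29 * 1.07 = 3.5203 mm/day
Step 3 — irrigation interval (SMD/ETc):
  interval = 41.280 / 3.5203 = 11.7 days
Therefore the irrigation interval = 11.7 days.


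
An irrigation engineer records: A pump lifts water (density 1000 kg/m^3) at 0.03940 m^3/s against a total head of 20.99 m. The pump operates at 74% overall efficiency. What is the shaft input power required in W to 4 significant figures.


Approach: apply hydraulic power then efficiency conversion, P = rho*g*Q*H; P_in = P/eta.
Step 1 — hydraulic power (P = rho*g*Q*H):
  P = 1000 * 9.81 * 0.03940 * 20.99 = 8112.93 W
Step 2 — input power: P_in = P/eta = 8112.93 / 0.74 = 10960 W
Therefore the shaft input power required = 10960 W.


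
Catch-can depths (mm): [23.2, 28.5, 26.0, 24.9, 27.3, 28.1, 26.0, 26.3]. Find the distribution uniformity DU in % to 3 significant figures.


Approach: apply the low-quarter distribution uniformity, DU = (mean of lowest quarter of readings / overall mean)*100.
sorted lowest 2 of 8: [23.2, 24.9] -> mean = 24.050 mm
overall mean = 26.288 mm
DU = (24.050/26.288)*100 = 91.5 %
Therefore the distribution uniformity DU = 91.5 %.


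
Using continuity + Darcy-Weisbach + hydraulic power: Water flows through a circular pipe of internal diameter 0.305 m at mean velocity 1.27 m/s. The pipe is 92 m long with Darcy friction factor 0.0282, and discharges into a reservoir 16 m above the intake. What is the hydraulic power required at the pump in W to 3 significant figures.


Approach: apply continuity + Darcy-Weisbach + hydraulic power, Q = A*v; hf = f*(L/D)*(v^2/(2g)); H = static + hf; P = rho*g*Q*H.
Step 1 — flow rate (continuity, Q = A*v):
  A = pi*(0.305/2)^2 = 0.073062 m^2
  Q = 0.073062 * 1.27 = 0.092788 m^3/s
Step 2 — friction head loss (Darcy-Weisbach):
  hf = 0.0282 * (92/0.305) * (1.27^2 / (2*9.81))
  hf = 0.69927 m
Step 3 — total head: H = 16 + 0.69927 = 16.699 m
Step 4 — hydraulic power (P = rho*g*Q*H):
  P = 1000 * 9.81 * 0.092788 * 16.699 = 15200 W
Therefore the hydraulic power required at the pump = 15200 W.


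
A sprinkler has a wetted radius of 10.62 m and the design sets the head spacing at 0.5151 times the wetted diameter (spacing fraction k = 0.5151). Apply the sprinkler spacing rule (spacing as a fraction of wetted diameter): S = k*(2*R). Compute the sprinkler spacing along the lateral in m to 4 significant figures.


S = 0.5151 * (2 * 10.62) = 10.94 m
Therefore the sprinkler spacing along the lateral = 10.94 m.


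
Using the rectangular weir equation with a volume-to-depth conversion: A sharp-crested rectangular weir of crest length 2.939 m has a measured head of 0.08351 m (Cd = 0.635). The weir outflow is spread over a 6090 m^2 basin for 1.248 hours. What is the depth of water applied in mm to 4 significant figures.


Approach: apply the rectangular weir equation with a volume-to-depth conversion, Q = (2/3)*Cd*L*sqrt(2g)*H^1.5; d = Q*t/A * 1000.
Step 1 — weir discharge:
  Q = (2/3)*0.635*2.939*sqrt(2*9.81)*0.08351^1.5 = 0.132996 m^3/s
Step 2 — volume: V = 0.132996 * 1.248*3600 = 597.525 m^3
Step 3 — depth: d = V/A * 1000 = 597.525/6090 * 1000 = 98.12 mm
Therefore the depth of water applied = 98.12 mm.


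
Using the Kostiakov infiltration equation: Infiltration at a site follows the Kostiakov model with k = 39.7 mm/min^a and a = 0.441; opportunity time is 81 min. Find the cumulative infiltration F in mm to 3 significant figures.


Approach: apply the Kostiakov infiltration equation, F = k*t^a.
F = 39.7 * 81^0.441 = 276 mm
Therefore the cumulative infiltration F = 276 mm.


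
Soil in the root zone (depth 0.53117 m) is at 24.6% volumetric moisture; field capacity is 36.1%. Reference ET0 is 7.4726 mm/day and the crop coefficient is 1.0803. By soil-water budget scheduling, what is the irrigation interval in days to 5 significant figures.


Approach: apply soil-water budget scheduling, SMD = (FC-theta)/100*depth*1000; ETc = ET0*Kc; interval = SMD/ETc.
Step 1 — soil moisture deficit:
  SMD = (36.1 - 24.6)/100 * 0.53117 * 1000 = 61.08455 mm
Step 2 — daily crop ET (ETc = ET0*Kc):
  ETc = 7.4726 * 1.0803 = 8.072650 mm/day
Step 3 — irrigation interval (SMD/ETc):
  interval = 61.08455 / 8.072650 = 7.5669 days
Therefore the irrigation interval = 7.5669 days.


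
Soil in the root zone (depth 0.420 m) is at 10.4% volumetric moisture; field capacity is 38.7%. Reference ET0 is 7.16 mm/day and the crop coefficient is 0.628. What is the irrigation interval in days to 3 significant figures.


Approach: apply soil-water budget scheduling, SMD = (FC-theta)/100*depth*1000; ETc = ET0*Kc; interval = SMD/ETc.
Step 1 — soil moisture deficit:
  SMD = (38.7 - 10.4)/100 * 0.420 * 1000 = 118.86 mm
Step 2 — daily crop ET (ETc = ET0*Kc):
  ETc = 7.16 * 0.628 = 4.4965 mm/day
Step 3 — irrigation interval (SMD/ETc):
  interval = 118.86 / 4.4965 = 26.4 days
Therefore the irrigation interval = 26.4 days.


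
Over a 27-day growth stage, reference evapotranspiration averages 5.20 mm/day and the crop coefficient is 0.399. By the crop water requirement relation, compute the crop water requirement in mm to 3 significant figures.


Approach: apply the crop water requirement relation, CWR = ET0 * Kc * days.
CWR = 5.20 * 0.399 * 27 = 56.0 mm
Therefore the crop water requirement = 56.0 mm.


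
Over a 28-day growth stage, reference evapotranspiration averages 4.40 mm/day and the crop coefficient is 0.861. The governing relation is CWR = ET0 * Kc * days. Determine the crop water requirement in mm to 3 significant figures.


CWR = 4.40 * 0.861 * 28 = 106 mm
Therefore the crop water requirement = 106 mm.


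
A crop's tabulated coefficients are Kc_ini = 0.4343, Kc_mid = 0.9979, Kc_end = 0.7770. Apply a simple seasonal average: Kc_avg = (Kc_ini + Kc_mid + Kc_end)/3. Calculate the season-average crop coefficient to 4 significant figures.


Kc_avg = (0.4343 + 0.9979 + 0.7770)/3 = 0.7364
Therefore the season-average crop coefficient = 0.7364.


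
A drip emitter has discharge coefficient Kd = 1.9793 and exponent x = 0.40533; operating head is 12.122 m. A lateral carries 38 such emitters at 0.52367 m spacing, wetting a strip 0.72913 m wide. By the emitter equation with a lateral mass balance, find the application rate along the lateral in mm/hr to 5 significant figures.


Approach: apply the emitter equation with a lateral mass balance, q = Kd*h^x; Q = n*q; rate = Q/(n*spacing*width).
Step 1 — single emitter flow (q = Kd*h^x):
  q = 1.9793 * 12.122^0.40533 = 5.441477 L/hr
Step 2 — total lateral flow: Q = 38 * 5.441477 = 206.7761 L/hr
Step 3 — wetted area: A = 38 * 0.52367 * 0.72913 = 14.50929 m^2
Step 4 — application rate: Q/A = 206.7761/14.50929 = 14.251 mm/hr
Therefore the application rate along the lateral = 14.251 mm/hr.


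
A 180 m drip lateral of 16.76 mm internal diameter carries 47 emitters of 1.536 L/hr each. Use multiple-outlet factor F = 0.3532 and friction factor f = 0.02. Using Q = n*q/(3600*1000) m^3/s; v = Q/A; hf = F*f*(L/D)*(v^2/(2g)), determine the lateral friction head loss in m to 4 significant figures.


Q = 47*1.536/(3600*1000) = 2.00533e-05 m^3/s
A = pi*(16.76e-3/2)^2 = 2.20616e-04 m^2, so v = Q/A = 0.0908968 m/s
hf = 0.3532*0.02*(180/0.01676)*(0.0908968^2/(2*9.81)) = 0.03195 m
Therefore the lateral friction head loss = 0.03195 m.


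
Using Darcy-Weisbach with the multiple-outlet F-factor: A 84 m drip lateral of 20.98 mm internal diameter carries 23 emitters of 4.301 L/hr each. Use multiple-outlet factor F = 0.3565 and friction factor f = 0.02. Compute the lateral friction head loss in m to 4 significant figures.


Approach: apply Darcy-Weisbach with the multiple-outlet F-factor, Q = n*q/(3600*1000) m^3/s; v = Q/A; hf = F*f*(L/D)*(v^2/(2g)).
Q = 23*4.301/(3600*1000) = 2.74786e-05 m^3/s
A = pi*(20.98e-3/2)^2 = 3.45701e-04 m^2, so v = Q/A = 0.0794866 m/s
hf = 0.3565*0.02*(84/0.02098)*(0.0794866^2/(2*9.81)) = 0.009193 m
Therefore the lateral friction head loss = 0.009193 m.


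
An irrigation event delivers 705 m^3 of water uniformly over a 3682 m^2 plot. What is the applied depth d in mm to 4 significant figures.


Approach: apply depth from volume over area, d = (V/A)*1000.
d = (705 / 3682) * 1000 = 191.5 mm
Therefore the applied depth d = 191.5 mm.


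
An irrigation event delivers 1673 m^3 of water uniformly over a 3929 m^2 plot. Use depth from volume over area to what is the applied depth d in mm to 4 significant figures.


Approach: apply depth from volume over area, d = (V/A)*1000.
d = (1673 / 3929) * 1000 = 425.8 mm
Therefore the applied depth d = 425.8 mm.


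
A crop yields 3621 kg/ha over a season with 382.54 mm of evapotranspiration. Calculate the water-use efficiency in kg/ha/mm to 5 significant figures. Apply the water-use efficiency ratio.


Approach: apply the water-use efficiency ratio, WUE = yield/ET.
WUE = 3621 / 382.54 = 9.4657 kg/ha/mm
Therefore the water-use efficiency = 9.4657 kg/ha/mm.


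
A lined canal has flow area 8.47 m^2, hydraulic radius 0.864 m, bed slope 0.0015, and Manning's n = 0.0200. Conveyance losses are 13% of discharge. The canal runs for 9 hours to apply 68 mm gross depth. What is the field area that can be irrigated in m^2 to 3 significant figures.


Approach: apply Manning's equation with a conveyance and depth budget, Q = (1/n)*A*R^(2/3)*S^(1/2); Q_field = Q*(1-loss); Area = Q_field*t/(d/1000).
Step 1 — canal discharge (Manning's equation):
  Q = (1/0.0200) * 8.47 * 0.864^(2/3) * 0.0015^(1/2) = 14.879 m^3/s
Step 2 — delivered flow: Q_field = 14.879*(1 - 13/100) = 12.945 m^3/s
Step 3 — volume delivered: V = 12.945 * 9*3600 = 419410 m^3
Step 4 — area served: A = V / (depth/1000) = 419410 / 0.068 = 6170000 m^2
Therefore the field area that can be irrigated = 6170000 m^2.


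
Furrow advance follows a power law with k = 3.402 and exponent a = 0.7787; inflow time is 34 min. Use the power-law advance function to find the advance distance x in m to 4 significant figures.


Approach: apply the power-law advance function, x = k*t^a.
x = 3.402 * 34^0.7787 = 53.00 m
Therefore the advance distance x = 53.00 m.


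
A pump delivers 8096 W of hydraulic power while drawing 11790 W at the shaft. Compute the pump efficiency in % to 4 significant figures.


Approach: apply the efficiency ratio, eta = (P_out/P_in)*100.
eta = (8096 / 11790) * 100 = 68.67 %
Therefore the pump efficiency = 68.67 %.


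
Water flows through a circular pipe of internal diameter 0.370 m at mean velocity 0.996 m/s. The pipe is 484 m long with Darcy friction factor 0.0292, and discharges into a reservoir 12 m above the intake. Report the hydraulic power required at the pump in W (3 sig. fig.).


Approach: apply continuity + Darcy-Weisbach + hydraulic power, Q = A*v; hf = f*(L/D)*(v^2/(2g)); H = static + hf; P = rho*g*Q*H.
Step 1 — flow rate (continuity, Q = A*v):
  A = pi*(0.370/2)^2 = 0.10752 m^2
  Q = 0.10752 * 0.996 = 0.10709 m^3/s
Step 2 — friction head loss (Darcy-Weisbach):
  hf = 0.0292 * (484/0.370) * (0.996^2 / (2*9.81))
  hf = 1.9313 m
Step 3 — total head: H = 12 + 1.9313 = 13.931 m
Step 4 — hydraulic power (P = rho*g*Q*H):
  P = 1000 * 9.81 * 0.10709 * 13.931 = 14600 W
Therefore the hydraulic power required at the pump = 14600 W.


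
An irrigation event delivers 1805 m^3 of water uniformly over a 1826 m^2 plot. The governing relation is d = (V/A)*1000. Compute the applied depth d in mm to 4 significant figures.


d = (1805 / 1826) * 1000 = 988.5 mm
Therefore the applied depth d = 988.5 mm.


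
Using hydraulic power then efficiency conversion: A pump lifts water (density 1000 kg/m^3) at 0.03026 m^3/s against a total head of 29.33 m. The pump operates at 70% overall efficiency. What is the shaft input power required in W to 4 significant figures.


Approach: apply hydraulic power then efficiency conversion, P = rho*g*Q*H; P_in = P/eta.
Step 1 — hydraulic power (P = rho*g*Q*H):
  P = 1000 * 9.81 * 0.03026 * 29.33 = 8706.63 W
Step 2 — input power: P_in = P/eta = 8706.63 / 0.7 = 12440 W
Therefore the shaft input power required = 12440 W.


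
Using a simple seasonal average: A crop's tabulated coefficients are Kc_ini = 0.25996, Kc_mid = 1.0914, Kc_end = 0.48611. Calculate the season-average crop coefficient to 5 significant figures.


Approach: apply a simple seasonal average, Kc_avg = (Kc_ini + Kc_mid + Kc_end)/3.
Kc_avg = (0.25996 + 1.0914 + 0.48611)/3 = 0.61249
Therefore the season-average crop coefficient = 0.61249.


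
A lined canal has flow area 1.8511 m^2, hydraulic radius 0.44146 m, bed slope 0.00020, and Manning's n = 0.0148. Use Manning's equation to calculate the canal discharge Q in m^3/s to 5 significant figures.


Approach: apply Manning's equation, Q = (1/n)*A*R^(2/3)*S^(1/2).
Q = (1/0.0148) * 1.8511 * 0.44146^(2/3) * 0.00020^(1/2) = 1.0255 m^3/s
Therefore the canal discharge Q = 1.0255 m^3/s.


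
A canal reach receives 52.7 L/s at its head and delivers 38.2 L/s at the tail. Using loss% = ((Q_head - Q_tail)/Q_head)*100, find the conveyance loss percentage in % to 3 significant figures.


loss = ((52.7 - 38.2)/52.7)*100 = 27.5 %
Therefore the conveyance loss percentage = 27.5 %.


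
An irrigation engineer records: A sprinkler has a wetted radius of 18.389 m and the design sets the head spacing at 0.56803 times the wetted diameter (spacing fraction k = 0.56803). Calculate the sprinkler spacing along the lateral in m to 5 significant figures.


Approach: apply the sprinkler spacing rule (spacing as a fraction of wetted diameter), S = k*(2*R).
S = 0.56803 * (2 * 18.389) = 20.891 m
Therefore the sprinkler spacing along the lateral = 20.891 m.


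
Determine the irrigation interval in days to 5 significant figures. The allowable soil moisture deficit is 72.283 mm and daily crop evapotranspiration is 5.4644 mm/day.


Approach: apply the irrigation interval relation, interval = SMD / ETc.
interval = 72.283 / 5.4644 = 13.228 days
Therefore the irrigation interval = 13.228 days.


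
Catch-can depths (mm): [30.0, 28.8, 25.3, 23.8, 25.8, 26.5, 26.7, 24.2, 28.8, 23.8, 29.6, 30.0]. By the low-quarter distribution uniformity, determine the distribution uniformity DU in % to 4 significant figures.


Approach: apply the low-quarter distribution uniformity, DU = (mean of lowest quarter of readings / overall mean)*100.
sorted lowest 3 of 12: [23.8, 23.8, 24.2] -> mean = 23.9333 mm
overall mean = 26.9417 mm
DU = (23.9333/26.9417)*100 = 88.83 %
Therefore the distribution uniformity DU = 88.83 %.


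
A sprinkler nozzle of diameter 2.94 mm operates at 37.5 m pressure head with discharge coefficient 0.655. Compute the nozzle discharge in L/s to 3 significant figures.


Approach: apply the orifice equation, Q = Cd*A*sqrt(2*g*h), A = pi*(d/2)^2.
A = pi*(2.94e-3/2)^2 = 6.7887e-06 m^2
Q = 0.655 * 6.7887e-06 * sqrt(2*9.81*37.5) * 1000 = 0.121 L/s
Therefore the nozzle discharge = 0.121 L/s.


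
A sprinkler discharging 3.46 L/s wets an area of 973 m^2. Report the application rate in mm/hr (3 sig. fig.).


Approach: apply the application rate relation, rate = (Q/A)*3600.
rate = (3.46 / 973) * 3600 = 12.8 mm/hr
Therefore the application rate = 12.8 mm/hr.


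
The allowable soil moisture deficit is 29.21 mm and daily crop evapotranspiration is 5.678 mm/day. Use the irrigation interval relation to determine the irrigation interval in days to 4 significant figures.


Approach: apply the irrigation interval relation, interval = SMD / ETc.
interval = 29.21 / 5.678 = 5.144 days
Therefore the irrigation interval = 5.144 days.


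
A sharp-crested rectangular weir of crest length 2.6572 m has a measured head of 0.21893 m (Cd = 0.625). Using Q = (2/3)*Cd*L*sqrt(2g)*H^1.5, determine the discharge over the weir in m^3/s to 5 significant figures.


Q = (2/3)*0.625*2.6572*sqrt(2*9.81)*0.21893^1.5 = 0.50237 m^3/s
Therefore the discharge over the weir = 0.50237 m^3/s.


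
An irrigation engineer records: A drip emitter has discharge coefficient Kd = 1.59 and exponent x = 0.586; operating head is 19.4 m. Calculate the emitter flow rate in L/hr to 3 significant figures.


Approach: apply the emitter characteristic equation, q = Kd * h^x.
q = 1.59 * 19.4^0.586 = 9.04 L/hr
Therefore the emitter flow rate = 9.04 L/hr.


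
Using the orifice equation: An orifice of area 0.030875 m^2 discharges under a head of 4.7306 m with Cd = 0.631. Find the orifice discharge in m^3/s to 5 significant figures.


Approach: apply the orifice equation, Q = Cd*A*sqrt(2*g*h).
Q = 0.631 * 0.030875 * sqrt(2*9.81*4.7306) = 0.18769 m^3/s
Therefore the orifice discharge = 0.18769 m^3/s.


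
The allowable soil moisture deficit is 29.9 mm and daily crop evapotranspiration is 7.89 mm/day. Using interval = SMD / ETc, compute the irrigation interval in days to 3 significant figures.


interval = 29.9 / 7.89 = 3.79 days
Therefore the irrigation interval = 3.79 days.


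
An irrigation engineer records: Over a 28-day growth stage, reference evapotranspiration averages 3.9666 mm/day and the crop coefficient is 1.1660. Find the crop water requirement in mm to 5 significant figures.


Approach: apply the crop water requirement relation, CWR = ET0 * Kc * days.
CWR = 3.9666 * 1.1660 * 28 = 129.50 mm
Therefore the crop water requirement = 129.50 mm.


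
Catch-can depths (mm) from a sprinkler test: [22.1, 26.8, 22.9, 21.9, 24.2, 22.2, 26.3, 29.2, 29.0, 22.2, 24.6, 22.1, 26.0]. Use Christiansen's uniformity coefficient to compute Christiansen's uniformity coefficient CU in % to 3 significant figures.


Approach: apply Christiansen's uniformity coefficient, CU = (1 - mean_abs_deviation/mean)*100.
mean = 24.577 mm
mean |d_i - mean| = 2.2213 mm
CU = (1 - 2.2213/24.577)*100 = 91.0 %
Therefore Christiansen's uniformity coefficient CU = 91.0 %.


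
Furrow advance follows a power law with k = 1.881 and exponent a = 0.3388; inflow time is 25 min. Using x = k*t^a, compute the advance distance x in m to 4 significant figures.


x = 1.881 * 25^0.3388 = 5.598 m
Therefore the advance distance x = 5.598 m.


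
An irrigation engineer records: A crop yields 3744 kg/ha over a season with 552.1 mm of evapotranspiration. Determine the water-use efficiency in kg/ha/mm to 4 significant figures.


Approach: apply the water-use efficiency ratio, WUE = yield/ET.
WUE = 3744 / 552.1 = 6.781 kg/ha/mm
Therefore the water-use efficiency = 6.781 kg/ha/mm.


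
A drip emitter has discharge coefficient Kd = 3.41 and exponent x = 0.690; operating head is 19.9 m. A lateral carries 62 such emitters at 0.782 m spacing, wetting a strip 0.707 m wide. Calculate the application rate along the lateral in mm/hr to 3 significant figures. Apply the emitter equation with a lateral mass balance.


Approach: apply the emitter equation with a lateral mass balance, q = Kd*h^x; Q = n*q; rate = Q/(n*spacing*width).
Step 1 — single emitter flow (q = Kd*h^x):
  q = 3.41 * 19.9^0.690 = 26.851 L/hr
Step 2 — total lateral flow: Q = 62 * 26.851 = 1664.8 L/hr
Step 3 — wetted area: A = 62 * 0.782 * 0.707 = 34.278 m^2
Step 4 — application rate: Q/A = 1664.8/34.278 = 48.6 mm/hr
Therefore the application rate along the lateral = 48.6 mm/hr.


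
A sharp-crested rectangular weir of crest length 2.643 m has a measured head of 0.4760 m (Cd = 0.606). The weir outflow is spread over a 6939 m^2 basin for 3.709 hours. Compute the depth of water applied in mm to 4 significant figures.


Approach: apply the rectangular weir equation with a volume-to-depth conversion, Q = (2/3)*Cd*L*sqrt(2g)*H^1.5; d = Q*t/A * 1000.
Step 1 — weir discharge:
  Q = (2/3)*0.606*2.643*sqrt(2*9.81)*0.4760^1.5 = 1.55324 m^3/s
Step 2 — volume: V = 1.55324 * 3.709*3600 = 20739.5 m^3
Step 3 — depth: d = V/A * 1000 = 20739.5/6939 * 1000 = 2989 mm
Therefore the depth of water applied = 2989 mm.


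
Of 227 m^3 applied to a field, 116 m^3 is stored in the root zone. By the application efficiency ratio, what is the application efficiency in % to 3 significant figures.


Approach: apply the application efficiency ratio, Ea = (stored/applied)*100.
Ea = (116/227)*100 = 51.1 %
Therefore the application efficiency = 51.1 %.


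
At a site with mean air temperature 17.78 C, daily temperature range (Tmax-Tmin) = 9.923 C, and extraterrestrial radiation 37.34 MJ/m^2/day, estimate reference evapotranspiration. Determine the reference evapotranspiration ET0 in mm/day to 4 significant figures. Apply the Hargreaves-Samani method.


Approach: apply the Hargreaves-Samani method, ET0 = 0.0023*(Tmean+17.8)*sqrt(Tmax-Tmin)*0.408*Ra.
ET0 = 0.0023*(17.78+17.8)*sqrt(9.923)*0.408*37.34 = 3.927 mm/day
Therefore the reference evapotranspiration ET0 = 3.927 mm/day.


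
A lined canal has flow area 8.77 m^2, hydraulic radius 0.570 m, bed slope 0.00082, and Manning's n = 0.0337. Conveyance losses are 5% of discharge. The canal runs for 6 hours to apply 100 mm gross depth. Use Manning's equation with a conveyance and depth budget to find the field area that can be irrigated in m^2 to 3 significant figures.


Approach: apply Manning's equation with a conveyance and depth budget, Q = (1/n)*A*R^(2/3)*S^(1/2); Q_field = Q*(1-loss); Area = Q_field*t/(d/1000).
Step 1 — canal discharge (Manning's equation):
  Q = (1/0.0337) * 8.77 * 0.570^(2/3) * 0.00082^(1/2) = 5.1230 m^3/s
Step 2 — delivered flow: Q_field = 5.1230*(1 - 5/100) = 4.8669 m^3/s
Step 3 — volume delivered: V = 4.8669 * 6*3600 = 105120 m^3
Step 4 — area served: A = V / (depth/1000) = 105120 / 0.1 = 1050000 m^2
Therefore the field area that can be irrigated = 1050000 m^2.


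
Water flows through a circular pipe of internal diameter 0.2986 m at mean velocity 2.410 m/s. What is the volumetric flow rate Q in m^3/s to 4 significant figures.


Approach: apply the continuity equation for pipe flow, Q = A * v with A = pi*(D/2)^2.
A = pi*(0.2986/2)^2 = 0.0700276 m^2
Q = 0.0700276 * 2.410 = 0.1688 m^3/s
Therefore the volumetric flow rate Q = 0.1688 m^3/s.


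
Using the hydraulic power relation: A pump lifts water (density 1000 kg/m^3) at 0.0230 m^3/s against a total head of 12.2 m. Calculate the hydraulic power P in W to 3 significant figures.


Approach: apply the hydraulic power relation, P = rho*g*Q*H.
P = 1000 * 9.81 * 0.0230 * 12.2 = 2750 W
Therefore the hydraulic power P = 2750 W.


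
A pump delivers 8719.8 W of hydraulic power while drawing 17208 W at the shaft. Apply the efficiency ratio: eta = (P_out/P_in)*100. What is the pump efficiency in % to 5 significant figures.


eta = (8719.8 / 17208) * 100 = 50.673 %
Therefore the pump efficiency = 50.673 %.


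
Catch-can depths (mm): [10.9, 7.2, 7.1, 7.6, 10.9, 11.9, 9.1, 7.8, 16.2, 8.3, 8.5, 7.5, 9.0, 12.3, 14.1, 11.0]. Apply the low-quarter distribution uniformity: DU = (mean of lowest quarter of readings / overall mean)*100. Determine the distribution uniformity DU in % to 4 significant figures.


sorted lowest 4 of 16: [7.1, 7.2, 7.5, 7.6] -> mean = 7.35000 mm
overall mean = 9.96250 mm
DU = (7.35000/9.96250)*100 = 73.78 %
Therefore the distribution uniformity DU = 73.78 %.


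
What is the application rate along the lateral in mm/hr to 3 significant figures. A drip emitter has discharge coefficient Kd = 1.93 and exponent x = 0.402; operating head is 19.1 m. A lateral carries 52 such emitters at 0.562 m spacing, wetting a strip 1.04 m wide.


Approach: apply the emitter equation with a lateral mass balance, q = Kd*h^x; Q = n*q; rate = Q/(n*spacing*width).
Step 1 — single emitter flow (q = Kd*h^x):
  q = 1.93 * 19.1^0.402 = 6.3173 L/hr
Step 2 — total lateral flow: Q = 52 * 6.3173 = 328.50 L/hr
Step 3 — wetted area: A = 52 * 0.562 * 1.04 = 30.393 m^2
Step 4 — application rate: Q/A = 328.50/30.393 = 10.8 mm/hr
Therefore the application rate along the lateral = 10.8 mm/hr.


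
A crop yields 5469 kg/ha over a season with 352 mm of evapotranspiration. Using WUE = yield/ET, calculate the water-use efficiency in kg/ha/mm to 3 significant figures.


WUE = 5469 / 352 = 15.5 kg/ha/mm
Therefore the water-use efficiency = 15.5 kg/ha/mm.


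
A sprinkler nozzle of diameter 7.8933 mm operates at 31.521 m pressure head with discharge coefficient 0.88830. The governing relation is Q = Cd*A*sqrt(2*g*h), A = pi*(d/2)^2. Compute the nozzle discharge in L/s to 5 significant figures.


A = pi*(7.8933e-3/2)^2 = 4.893359e-05 m^2
Q = 0.88830 * 4.893359e-05 * sqrt(2*9.81*31.521) * 1000 = 1.0810 L/s
Therefore the nozzle discharge = 1.0810 L/s.


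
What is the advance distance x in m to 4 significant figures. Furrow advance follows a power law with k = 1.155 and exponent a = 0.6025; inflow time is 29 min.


Approach: apply the power-law advance function, x = k*t^a.
x = 1.155 * 29^0.6025 = 8.784 m
Therefore the advance distance x = 8.784 m.


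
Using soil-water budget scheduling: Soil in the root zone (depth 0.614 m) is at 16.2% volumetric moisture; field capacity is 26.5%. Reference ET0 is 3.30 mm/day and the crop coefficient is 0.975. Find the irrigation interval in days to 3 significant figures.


Approach: apply soil-water budget scheduling, SMD = (FC-theta)/100*depth*1000; ETc = ET0*Kc; interval = SMD/ETc.
Step 1 — soil moisture deficit:
  SMD = (26.5 - 16.2)/100 * 0.614 * 1000 = 63.242 mm
Step 2 — daily crop ET (ETc = ET0*Kc):
  ETc = 3.30 * 0.975 = 3.2175 mm/day
Step 3 — irrigation interval (SMD/ETc):
  interval = 63.242 / 3.2175 = 19.7 days
Therefore the irrigation interval = 19.7 days.


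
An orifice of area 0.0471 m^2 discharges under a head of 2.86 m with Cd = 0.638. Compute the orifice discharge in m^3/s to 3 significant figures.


Approach: apply the orifice equation, Q = Cd*A*sqrt(2*g*h).
Q = 0.638 * 0.0471 * sqrt(2*9.81*2.86) = 0.225 m^3/s
Therefore the orifice discharge = 0.225 m^3/s.


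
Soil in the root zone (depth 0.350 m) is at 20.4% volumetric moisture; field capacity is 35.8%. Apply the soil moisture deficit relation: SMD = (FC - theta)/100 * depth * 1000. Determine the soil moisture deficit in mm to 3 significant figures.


SMD = (35.8 - 20.4)/100 * 0.350 * 1000 = 53.9 mm
Therefore the soil moisture deficit = 53.9 mm.


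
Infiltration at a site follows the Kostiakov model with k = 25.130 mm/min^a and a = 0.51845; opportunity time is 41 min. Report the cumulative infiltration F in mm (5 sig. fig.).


Approach: apply the Kostiakov infiltration equation, F = k*t^a.
F = 25.130 * 41^0.51845 = 172.32 mm
Therefore the cumulative infiltration F = 172.32 mm.


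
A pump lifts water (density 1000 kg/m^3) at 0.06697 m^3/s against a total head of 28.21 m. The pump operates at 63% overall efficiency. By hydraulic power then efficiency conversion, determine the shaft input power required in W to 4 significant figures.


Approach: apply hydraulic power then efficiency conversion, P = rho*g*Q*H; P_in = P/eta.
Step 1 — hydraulic power (P = rho*g*Q*H):
  P = 1000 * 9.81 * 0.06697 * 28.21 = 18533.3 W
Step 2 — input power: P_in = P/eta = 18533.3 / 0.63 = 29420 W
Therefore the shaft input power required = 29420 W.


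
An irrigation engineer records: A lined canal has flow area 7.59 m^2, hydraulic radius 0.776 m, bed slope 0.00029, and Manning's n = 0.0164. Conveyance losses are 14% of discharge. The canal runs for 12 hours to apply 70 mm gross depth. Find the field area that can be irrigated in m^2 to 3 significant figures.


Approach: apply Manning's equation with a conveyance and depth budget, Q = (1/n)*A*R^(2/3)*S^(1/2); Q_field = Q*(1-loss); Area = Q_field*t/(d/1000).
Step 1 — canal discharge (Manning's equation):
  Q = (1/0.0164) * 7.59 * 0.776^(2/3) * 0.00029^(1/2) = 6.6554 m^3/s
Step 2 — delivered flow: Q_field = 6.6554*(1 - 14/100) = 5.7236 m^3/s
Step 3 — volume delivered: V = 5.7236 * 12*3600 = 247260 m^3
Step 4 — area served: A = V / (depth/1000) = 247260 / 0.07 = 3530000 m^2
Therefore the field area that can be irrigated = 3530000 m^2.


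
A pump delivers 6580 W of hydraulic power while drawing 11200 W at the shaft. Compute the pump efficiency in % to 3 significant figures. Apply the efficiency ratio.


Approach: apply the efficiency ratio, eta = (P_out/P_in)*100.
eta = (6580 / 11200) * 100 = 58.8 %
Therefore the pump efficiency = 58.8 %.


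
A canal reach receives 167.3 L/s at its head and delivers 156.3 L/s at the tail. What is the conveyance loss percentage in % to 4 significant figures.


Approach: apply the conveyance loss ratio, loss% = ((Q_head - Q_tail)/Q_head)*100.
loss = ((167.3 - 156.3)/167.3)*100 = 6.575 %
Therefore the conveyance loss percentage = 6.575 %.


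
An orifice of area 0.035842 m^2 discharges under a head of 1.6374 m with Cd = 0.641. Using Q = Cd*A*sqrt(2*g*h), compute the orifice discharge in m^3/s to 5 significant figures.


Q = 0.641 * 0.035842 * sqrt(2*9.81*1.6374) = 0.13022 m^3/s
Therefore the orifice discharge = 0.13022 m^3/s.
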